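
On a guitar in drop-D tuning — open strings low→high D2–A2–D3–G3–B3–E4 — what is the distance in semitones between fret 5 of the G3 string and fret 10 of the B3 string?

G3 at fret 5 → C4 (MIDI 60); B3 at fret 10 → A4 (MIDI 69).
60 − 69 = -9, so the two pitches are 9 semitones apart, with A4 the higher.

9 semitones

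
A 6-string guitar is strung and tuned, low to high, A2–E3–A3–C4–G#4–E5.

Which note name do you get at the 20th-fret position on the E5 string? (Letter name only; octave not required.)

The open E5 string plus 20 semitones: E–F–F#–G–…–A#–B–C.

C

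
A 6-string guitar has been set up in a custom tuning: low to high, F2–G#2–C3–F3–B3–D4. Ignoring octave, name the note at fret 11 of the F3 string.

The open F3 string plus 11 semitones: F–F#–G–G#–…–D–D#–E.

E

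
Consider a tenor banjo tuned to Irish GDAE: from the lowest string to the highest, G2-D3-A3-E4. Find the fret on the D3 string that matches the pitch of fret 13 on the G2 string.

G2 at fret 13 is G2 + 13 semitones = G#3.
The open D3 string is 7 semitones above the open G2, so the same pitch on the D3 string lies at fret 13 − 7 = 6.

6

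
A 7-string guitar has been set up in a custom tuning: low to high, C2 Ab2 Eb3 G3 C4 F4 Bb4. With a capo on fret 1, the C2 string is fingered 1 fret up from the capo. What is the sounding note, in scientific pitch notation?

D2

The capo raises the open C2 by 1 semitone to Db2; fretting 1 more gives C2 + 1 + 1 = C2 + 2 semitones = D2.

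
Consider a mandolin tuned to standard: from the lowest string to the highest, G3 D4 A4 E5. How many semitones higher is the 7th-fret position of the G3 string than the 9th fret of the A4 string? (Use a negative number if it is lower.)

-16 semitones

G3 at fret 7 → D4 (MIDI 62); A4 at fret 9 → F#5 (MIDI 78).
62 − 78 = -16, so the two pitches are 16 semitones apart.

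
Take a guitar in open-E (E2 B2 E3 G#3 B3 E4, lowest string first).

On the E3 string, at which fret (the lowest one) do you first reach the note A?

5

From E3, count semitones up the chromatic scale until reaching A: E–F–F#–G–G#–A — 5 steps.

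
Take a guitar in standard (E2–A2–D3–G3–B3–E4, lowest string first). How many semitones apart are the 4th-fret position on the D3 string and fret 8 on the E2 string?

6 semitones

D3 at fret 4 → F#3 (MIDI 54); E2 at fret 8 → C3 (MIDI 48).
54 − 48 = 6, so the two pitches are 6 semitones apart, with F#3 the higher.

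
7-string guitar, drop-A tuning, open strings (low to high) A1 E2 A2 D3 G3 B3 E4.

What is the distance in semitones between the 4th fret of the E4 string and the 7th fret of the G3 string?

E4 at fret 4 → G#4 (MIDI 68); G3 at fret 7 → D4 (MIDI 62).
68 − 62 = 6, so the two pitches are 6 semitones apart, with G#4 the higher.

6 semitones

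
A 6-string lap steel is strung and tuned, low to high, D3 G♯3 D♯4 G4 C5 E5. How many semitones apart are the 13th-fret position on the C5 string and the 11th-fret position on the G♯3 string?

18 semitones

C5 at fret 13 → C♯6 (MIDI 85); G♯3 at fret 11 → G4 (MIDI 67).
85 − 67 = 18, so the two pitches are 18 semitones apart, with C♯6 the higher.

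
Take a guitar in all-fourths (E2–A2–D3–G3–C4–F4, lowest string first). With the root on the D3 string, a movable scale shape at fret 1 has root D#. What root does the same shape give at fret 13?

Moving from fret 1 to fret 13 shifts the root by 12 semitones.
D# up 12 semitones is D#.

D#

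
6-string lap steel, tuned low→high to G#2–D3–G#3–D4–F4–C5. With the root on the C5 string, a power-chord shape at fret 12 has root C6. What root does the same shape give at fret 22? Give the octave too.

A#6

Moving from fret 12 to fret 22 shifts the root by 10 semitones.
C6 up 10 semitones is A#6.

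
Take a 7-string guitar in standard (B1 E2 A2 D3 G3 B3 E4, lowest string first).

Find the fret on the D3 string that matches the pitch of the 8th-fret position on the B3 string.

B3 at fret 8 is B3 + 8 semitones = G4.
The open D3 string is 9 semitones below the open B3, so the same pitch on the D3 string lies at fret 8 + 9 = 17.

17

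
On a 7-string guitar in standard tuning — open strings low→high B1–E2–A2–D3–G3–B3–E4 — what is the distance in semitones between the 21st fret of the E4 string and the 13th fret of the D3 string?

E4 at fret 21 → C♯6 (MIDI 85); D3 at fret 13 → D♯4 (MIDI 63).
85 − 63 = 22, so the two pitches are 22 semitones apart, with C♯6 the higher.

22 semitones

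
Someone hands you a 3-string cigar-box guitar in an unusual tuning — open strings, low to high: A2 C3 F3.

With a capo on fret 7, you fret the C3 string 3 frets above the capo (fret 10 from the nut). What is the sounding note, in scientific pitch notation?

Bb3

The capo raises the open C3 by 7 semitones to G3; fretting 3 more gives C3 + 7 + 3 = C3 + 10 semitones = Bb3.
(Also written A#.)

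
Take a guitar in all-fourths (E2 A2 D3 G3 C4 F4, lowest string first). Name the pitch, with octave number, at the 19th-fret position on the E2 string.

B3

Each fret is one semitone, so E2 + 19 = B3.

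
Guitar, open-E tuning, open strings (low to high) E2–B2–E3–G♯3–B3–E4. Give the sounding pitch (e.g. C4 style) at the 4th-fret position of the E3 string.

G♯3

Each fret is one semitone, so E3 + 4 = G♯3.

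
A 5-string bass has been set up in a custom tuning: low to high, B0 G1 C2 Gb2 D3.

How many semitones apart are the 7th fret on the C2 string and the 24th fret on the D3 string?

31 semitones

C2 at fret 7 → G2 (MIDI 43); D3 at fret 24 → D5 (MIDI 74).
43 − 74 = -31, so the two pitches are 31 semitones apart, with D5 the higher.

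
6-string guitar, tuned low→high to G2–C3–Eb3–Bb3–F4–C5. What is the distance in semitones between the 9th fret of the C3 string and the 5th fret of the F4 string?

C3 at fret 9 → A3 (MIDI 57); F4 at fret 5 → Bb4 (MIDI 70).
57 − 70 = -13, so the two pitches are 13 semitones apart, with Bb4 the higher.

13 semitones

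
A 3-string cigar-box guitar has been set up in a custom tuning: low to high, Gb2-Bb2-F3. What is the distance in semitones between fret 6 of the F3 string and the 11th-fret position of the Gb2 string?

F3 at fret 6 → B3 (MIDI 59); Gb2 at fret 11 → F3 (MIDI 53).
59 − 53 = 6, so the two pitches are 6 semitones apart, with B3 the higher.

6 semitones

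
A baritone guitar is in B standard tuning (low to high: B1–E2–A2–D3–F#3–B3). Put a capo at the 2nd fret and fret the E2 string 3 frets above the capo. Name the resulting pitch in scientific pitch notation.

A2

The capo raises the open E2 by 2 semitones to F#2; fretting 3 more gives E2 + 2 + 3 = E2 + 5 semitones = A2.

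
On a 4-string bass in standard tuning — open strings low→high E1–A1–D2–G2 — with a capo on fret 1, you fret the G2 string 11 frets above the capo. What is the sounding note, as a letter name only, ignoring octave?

G

The capo raises the open G2 by 1 semitone to G♯2; fretting 11 more gives G2 + 1 + 11 = G2 + 12 semitones, landing on G.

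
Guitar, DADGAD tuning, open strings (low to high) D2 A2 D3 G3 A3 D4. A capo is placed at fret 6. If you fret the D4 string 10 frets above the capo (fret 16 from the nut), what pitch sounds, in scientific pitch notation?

The capo raises the open D4 by 6 semitones to G#4; fretting 10 more gives D4 + 6 + 10 = D4 + 16 semitones = F#5.

F#5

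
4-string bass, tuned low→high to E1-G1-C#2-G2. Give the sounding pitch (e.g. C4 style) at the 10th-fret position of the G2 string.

The open G2 string plus 10 semitones: G–G#–A–A#–…–D#–E–F.
The walk passes from B into C once, so the octave number goes from 2 to 3.

F3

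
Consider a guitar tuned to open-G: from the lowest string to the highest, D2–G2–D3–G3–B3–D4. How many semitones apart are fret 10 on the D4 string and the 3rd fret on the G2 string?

D4 at fret 10 → C5 (MIDI 72); G2 at fret 3 → A♯2 (MIDI 46).
72 − 46 = 26, so the two pitches are 26 semitones apart, with C5 the higher.

26 semitones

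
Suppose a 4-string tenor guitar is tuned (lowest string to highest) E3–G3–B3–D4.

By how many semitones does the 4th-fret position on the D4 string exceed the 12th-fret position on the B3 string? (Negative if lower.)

-5 semitones

D4 at fret 4 → Gb4 (MIDI 66); B3 at fret 12 → B4 (MIDI 71).
66 − 71 = -5, so the two pitches are 5 semitones apart.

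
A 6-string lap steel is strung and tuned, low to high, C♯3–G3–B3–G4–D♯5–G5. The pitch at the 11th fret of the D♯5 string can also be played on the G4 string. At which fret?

D♯5 at fret 11 is D♯5 + 11 semitones = D6.
The open G4 string is 8 semitones below the open D♯5, so the same pitch on the G4 string lies at fret 11 + 8 = 19.

19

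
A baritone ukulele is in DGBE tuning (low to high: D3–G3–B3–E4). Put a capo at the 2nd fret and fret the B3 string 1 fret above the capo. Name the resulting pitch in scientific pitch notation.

D4

The capo raises the open B3 by 2 semitones to C#4; fretting 1 more gives B3 + 2 + 1 = B3 + 3 semitones = D4.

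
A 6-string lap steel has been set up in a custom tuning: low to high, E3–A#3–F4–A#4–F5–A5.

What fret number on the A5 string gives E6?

E6 is 7 semitones above the open A5 (A–A#–B–C–C#–D–D#–E), so it sits at fret 7.

7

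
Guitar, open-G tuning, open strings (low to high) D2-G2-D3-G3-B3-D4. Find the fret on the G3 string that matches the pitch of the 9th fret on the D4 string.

16

D4 at fret 9 is D4 + 9 semitones = B4.
The open G3 string is 7 semitones below the open D4, so the same pitch on the G3 string lies at fret 9 + 7 = 16.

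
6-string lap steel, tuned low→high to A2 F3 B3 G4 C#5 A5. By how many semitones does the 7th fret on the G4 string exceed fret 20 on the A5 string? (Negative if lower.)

G4 at fret 7 → D5 (MIDI 74); A5 at fret 20 → F7 (MIDI 101).
74 − 101 = -27, so the two pitches are 27 semitones apart.

-27 semitones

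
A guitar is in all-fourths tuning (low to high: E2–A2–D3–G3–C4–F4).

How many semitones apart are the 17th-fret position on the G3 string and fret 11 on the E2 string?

G3 at fret 17 → C5 (MIDI 72); E2 at fret 11 → D#3 (MIDI 51).
72 − 51 = 21, so the two pitches are 21 semitones apart, with C5 the higher.

21 semitones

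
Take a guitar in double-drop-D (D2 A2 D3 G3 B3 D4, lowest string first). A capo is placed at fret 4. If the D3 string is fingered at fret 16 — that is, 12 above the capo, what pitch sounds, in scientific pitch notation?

The capo raises the open D3 by 4 semitones to F#3; fretting 12 more gives D3 + 4 + 12 = D3 + 16 semitones = F#4.
(Also written Gb.)

F#4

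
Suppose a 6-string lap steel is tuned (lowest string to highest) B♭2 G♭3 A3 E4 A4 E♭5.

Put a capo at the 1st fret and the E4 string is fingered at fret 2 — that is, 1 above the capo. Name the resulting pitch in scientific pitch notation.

The capo raises the open E4 by 1 semitone to F4; fretting 1 more gives E4 + 1 + 1 = E4 + 2 semitones = G♭4.

G♭4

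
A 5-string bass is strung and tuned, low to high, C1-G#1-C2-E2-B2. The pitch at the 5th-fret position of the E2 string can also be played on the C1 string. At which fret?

E2 at fret 5 is E2 + 5 semitones = A2.
The open C1 string is 16 semitones below the open E2, so the same pitch on the C1 string lies at fret 5 + 16 = 21.

21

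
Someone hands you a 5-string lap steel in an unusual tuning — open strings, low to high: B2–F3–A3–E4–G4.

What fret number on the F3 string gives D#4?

D#4 is 10 semitones above the open F3 (F–F#–G–G#–…–C#–D–D#), so it sits at fret 10.

10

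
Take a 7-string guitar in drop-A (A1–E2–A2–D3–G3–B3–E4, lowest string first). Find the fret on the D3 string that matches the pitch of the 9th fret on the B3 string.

18

B3 at fret 9 is B3 + 9 semitones = G#4.
The open D3 string is 9 semitones below the open B3, so the same pitch on the D3 string lies at fret 9 + 9 = 18.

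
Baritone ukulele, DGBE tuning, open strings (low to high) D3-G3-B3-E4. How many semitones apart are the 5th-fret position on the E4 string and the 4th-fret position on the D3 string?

E4 at fret 5 → A4 (MIDI 69); D3 at fret 4 → F♯3 (MIDI 54).
69 − 54 = 15, so the two pitches are 15 semitones apart, with A4 the higher.

15 semitones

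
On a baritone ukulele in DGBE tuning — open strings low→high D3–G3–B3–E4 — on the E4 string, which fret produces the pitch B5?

B5 is 19 semitones above the open E4 (E–F–F#–G–…–A–A#–B), so it sits at fret 19.

19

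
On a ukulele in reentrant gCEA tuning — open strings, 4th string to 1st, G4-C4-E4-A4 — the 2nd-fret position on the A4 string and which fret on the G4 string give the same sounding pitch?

4

Fret 2 on A4 is MIDI 69 + 2 = 71 (B4). On the G4 string (open MIDI 67), that pitch is 71 − 67 = fret 4.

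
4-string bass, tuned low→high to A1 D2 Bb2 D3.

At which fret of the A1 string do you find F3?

20

F3 is 20 semitones above the open A1 (A–Bb–B–C–…–Eb–E–F), so it sits at fret 20.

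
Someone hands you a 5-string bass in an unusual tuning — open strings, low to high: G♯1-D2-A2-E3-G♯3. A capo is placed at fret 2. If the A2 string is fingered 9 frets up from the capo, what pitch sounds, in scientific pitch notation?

G♯3

The capo raises the open A2 by 2 semitones to B2; fretting 9 more gives A2 + 2 + 9 = A2 + 11 semitones = G♯3.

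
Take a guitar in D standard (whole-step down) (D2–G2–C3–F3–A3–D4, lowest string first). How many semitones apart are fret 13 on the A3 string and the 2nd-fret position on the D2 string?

A3 at fret 13 → A#4 (MIDI 70); D2 at fret 2 → E2 (MIDI 40).
70 − 40 = 30, so the two pitches are 30 semitones apart, with A#4 the higher.

30 semitones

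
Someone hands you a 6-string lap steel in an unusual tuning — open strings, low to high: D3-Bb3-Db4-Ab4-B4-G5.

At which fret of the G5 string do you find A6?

14

A6 is 14 semitones above the open G5 (G–Ab–A–Bb–…–G–Ab–A), so it sits at fret 14.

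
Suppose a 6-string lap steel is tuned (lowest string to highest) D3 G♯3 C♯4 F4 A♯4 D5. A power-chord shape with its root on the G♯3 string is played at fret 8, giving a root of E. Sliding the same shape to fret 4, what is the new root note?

Moving from fret 8 to fret 4 shifts the root by -4 semitones.
E down 4 semitones is C.

C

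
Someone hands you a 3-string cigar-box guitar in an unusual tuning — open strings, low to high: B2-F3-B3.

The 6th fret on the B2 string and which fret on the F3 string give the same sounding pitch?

0

B2 at fret 6 is B2 + 6 semitones = F3.
The open F3 string is 6 semitones above the open B2, so the same pitch on the F3 string lies at fret 6 − 6 = 0.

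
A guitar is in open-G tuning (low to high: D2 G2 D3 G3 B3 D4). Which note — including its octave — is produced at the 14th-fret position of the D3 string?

E4

D3 is MIDI 50. Adding 14 gives 64, which is E4.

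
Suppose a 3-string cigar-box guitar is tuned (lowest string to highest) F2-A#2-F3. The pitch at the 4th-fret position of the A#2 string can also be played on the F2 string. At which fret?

9

Fret 4 on A#2 is MIDI 46 + 4 = 50 (D3). On the F2 string (open MIDI 41), that pitch is 50 − 41 = fret 9.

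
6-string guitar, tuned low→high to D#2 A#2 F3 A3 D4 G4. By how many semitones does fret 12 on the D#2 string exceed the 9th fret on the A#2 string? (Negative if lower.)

-4 semitones

D#2 at fret 12 → D#3 (MIDI 51); A#2 at fret 9 → G3 (MIDI 55).
51 − 55 = -4, so the two pitches are 4 semitones apart.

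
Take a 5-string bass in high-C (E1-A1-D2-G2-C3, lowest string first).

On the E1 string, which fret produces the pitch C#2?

9

C#2 is 9 semitones above the open E1 (E–F–F#–G–G#–A–A#–B–C–C#), so it sits at fret 9.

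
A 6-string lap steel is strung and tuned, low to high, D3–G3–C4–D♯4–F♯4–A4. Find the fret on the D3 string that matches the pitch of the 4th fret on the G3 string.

Fret 4 on G3 is MIDI 55 + 4 = 59 (B3). On the D3 string (open MIDI 50), that pitch is 59 − 50 = fret 9.

9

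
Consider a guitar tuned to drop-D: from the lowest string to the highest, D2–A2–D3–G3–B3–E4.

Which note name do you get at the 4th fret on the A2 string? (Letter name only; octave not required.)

C#

Each fret is one semitone, so A2 + 4 = C#.
(Equivalently spelled Db.)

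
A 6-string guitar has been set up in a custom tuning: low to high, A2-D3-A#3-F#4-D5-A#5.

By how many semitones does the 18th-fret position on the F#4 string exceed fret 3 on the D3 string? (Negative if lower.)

F#4 at fret 18 → C6 (MIDI 84); D3 at fret 3 → F3 (MIDI 53).
84 − 53 = 31, so the two pitches are 31 semitones apart.

31 semitones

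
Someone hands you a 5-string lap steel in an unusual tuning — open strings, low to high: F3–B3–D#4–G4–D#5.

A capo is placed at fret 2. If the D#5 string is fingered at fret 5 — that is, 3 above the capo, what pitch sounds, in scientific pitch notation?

G#5

The capo raises the open D#5 by 2 semitones to F5; fretting 3 more gives D#5 + 2 + 3 = D#5 + 5 semitones = G#5.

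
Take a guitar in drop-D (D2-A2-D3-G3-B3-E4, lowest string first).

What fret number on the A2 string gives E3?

E3 is 7 semitones above the open A2 (A–A#–B–C–C#–D–D#–E), so it sits at fret 7.

7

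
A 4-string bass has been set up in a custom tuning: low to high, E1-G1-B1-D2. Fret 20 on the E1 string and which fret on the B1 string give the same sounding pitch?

13

E1 at fret 20 is E1 + 20 semitones = C3.
The open B1 string is 7 semitones above the open E1, so the same pitch on the B1 string lies at fret 20 − 7 = 13.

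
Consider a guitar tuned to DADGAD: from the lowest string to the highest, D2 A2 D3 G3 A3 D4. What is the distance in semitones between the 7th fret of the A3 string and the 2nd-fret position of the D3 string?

A3 at fret 7 → E4 (MIDI 64); D3 at fret 2 → E3 (MIDI 52).
64 − 52 = 12, so the two pitches are 12 semitones apart, with E4 the higher.

12 semitones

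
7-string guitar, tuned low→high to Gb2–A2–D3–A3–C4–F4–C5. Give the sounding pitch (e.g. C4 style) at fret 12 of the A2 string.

A3

A2 is MIDI 45. Adding 12 gives 57, which is A3.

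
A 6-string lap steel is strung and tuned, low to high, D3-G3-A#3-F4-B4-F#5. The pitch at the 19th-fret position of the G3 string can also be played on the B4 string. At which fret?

3

G3 at fret 19 is G3 + 19 semitones = D5.
The open B4 string is 16 semitones above the open G3, so the same pitch on the B4 string lies at fret 19 − 16 = 3.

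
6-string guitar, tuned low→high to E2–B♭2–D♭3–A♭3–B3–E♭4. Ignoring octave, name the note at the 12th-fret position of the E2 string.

E

The open E2 string plus 12 semitones: E–F–Gb–G–…–D–Eb–E.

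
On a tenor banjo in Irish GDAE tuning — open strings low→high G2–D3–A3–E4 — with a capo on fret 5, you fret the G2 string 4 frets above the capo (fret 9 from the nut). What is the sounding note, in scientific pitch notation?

E3

The capo raises the open G2 by 5 semitones to C3; fretting 4 more gives G2 + 5 + 4 = G2 + 9 semitones = E3.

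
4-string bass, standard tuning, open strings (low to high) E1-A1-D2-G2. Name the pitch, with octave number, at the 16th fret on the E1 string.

E1 is MIDI 28. Adding 16 gives 44, which is G♯2.

G♯2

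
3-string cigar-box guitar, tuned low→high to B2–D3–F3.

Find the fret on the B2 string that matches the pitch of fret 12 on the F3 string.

18

Fret 12 on F3 is MIDI 53 + 12 = 65 (F4). On the B2 string (open MIDI 47), that pitch is 65 − 47 = fret 18.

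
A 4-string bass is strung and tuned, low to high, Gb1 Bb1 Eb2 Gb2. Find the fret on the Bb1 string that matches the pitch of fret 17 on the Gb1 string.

Fret 17 on Gb1 is MIDI 30 + 17 = 47 (B2). On the Bb1 string (open MIDI 34), that pitch is 47 − 34 = fret 13.

13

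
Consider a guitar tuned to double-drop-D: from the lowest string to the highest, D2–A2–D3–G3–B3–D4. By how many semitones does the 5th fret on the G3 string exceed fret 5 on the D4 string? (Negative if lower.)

-7 semitones

G3 at fret 5 → C4 (MIDI 60); D4 at fret 5 → G4 (MIDI 67).
60 − 67 = -7, so the two pitches are 7 semitones apart.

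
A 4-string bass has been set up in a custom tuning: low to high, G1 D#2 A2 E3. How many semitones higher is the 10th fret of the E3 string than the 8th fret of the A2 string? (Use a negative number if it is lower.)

9 semitones

E3 at fret 10 → D4 (MIDI 62); A2 at fret 8 → F3 (MIDI 53).
62 − 53 = 9, so the two pitches are 9 semitones apart.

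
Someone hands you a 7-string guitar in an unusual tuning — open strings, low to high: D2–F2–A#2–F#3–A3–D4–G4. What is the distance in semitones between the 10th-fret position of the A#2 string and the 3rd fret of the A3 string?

A#2 at fret 10 → G#3 (MIDI 56); A3 at fret 3 → C4 (MIDI 60).
56 − 60 = -4, so the two pitches are 4 semitones apart, with C4 the higher.

4 semitones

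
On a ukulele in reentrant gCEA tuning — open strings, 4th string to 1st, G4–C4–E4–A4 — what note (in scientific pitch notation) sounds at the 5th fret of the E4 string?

A4

Each fret is one semitone, so E4 + 5 = A4.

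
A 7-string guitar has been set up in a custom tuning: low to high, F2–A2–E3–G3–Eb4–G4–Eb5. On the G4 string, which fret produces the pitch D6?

19

D6 is 19 semitones above the open G4 (G–Ab–A–Bb–…–C–Db–D), so it sits at fret 19.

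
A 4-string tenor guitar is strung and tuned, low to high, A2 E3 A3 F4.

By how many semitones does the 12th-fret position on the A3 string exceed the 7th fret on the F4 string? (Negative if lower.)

A3 at fret 12 → A4 (MIDI 69); F4 at fret 7 → C5 (MIDI 72).
69 − 72 = -3, so the two pitches are 3 semitones apart.

-3 semitones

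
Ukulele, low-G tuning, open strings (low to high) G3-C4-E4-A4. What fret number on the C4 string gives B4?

11

B4 is 11 semitones above the open C4 (C–C#–D–D#–…–A–A#–B), so it sits at fret 11.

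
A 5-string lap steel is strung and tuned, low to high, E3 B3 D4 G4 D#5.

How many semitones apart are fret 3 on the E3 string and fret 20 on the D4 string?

27 semitones

E3 at fret 3 → G3 (MIDI 55); D4 at fret 20 → A#5 (MIDI 82).
55 − 82 = -27, so the two pitches are 27 semitones apart, with A#5 the higher.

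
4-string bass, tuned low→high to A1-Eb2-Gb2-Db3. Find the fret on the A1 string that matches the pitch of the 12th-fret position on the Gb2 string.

Gb2 at fret 12 is Gb2 + 12 semitones = Gb3.
The open A1 string is 9 semitones below the open Gb2, so the same pitch on the A1 string lies at fret 12 + 9 = 21.

21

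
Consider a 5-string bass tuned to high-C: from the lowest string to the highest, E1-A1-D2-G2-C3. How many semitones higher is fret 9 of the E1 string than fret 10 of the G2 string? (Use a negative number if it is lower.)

-16 semitones

E1 at fret 9 → C♯2 (MIDI 37); G2 at fret 10 → F3 (MIDI 53).
37 − 53 = -16, so the two pitches are 16 semitones apart.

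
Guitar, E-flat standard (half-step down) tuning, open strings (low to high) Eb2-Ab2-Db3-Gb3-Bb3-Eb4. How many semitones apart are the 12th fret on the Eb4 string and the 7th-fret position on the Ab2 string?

Eb4 at fret 12 → Eb5 (MIDI 75); Ab2 at fret 7 → Eb3 (MIDI 51).
75 − 51 = 24, so the two pitches are 24 semitones apart, with Eb5 the higher.

24 semitones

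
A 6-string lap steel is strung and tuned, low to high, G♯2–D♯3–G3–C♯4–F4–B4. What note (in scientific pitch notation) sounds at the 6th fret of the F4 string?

B4

F4 is MIDI 65. Adding 6 gives 71, which is B4.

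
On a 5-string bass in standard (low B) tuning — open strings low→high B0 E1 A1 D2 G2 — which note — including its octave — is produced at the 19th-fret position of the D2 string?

A3

Each fret is one semitone, so D2 + 19 = A3.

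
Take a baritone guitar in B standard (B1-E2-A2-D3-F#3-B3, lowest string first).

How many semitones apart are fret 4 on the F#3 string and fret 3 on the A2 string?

F#3 at fret 4 → A#3 (MIDI 58); A2 at fret 3 → C3 (MIDI 48).
58 − 48 = 10, so the two pitches are 10 semitones apart, with A#3 the higher.

10 semitones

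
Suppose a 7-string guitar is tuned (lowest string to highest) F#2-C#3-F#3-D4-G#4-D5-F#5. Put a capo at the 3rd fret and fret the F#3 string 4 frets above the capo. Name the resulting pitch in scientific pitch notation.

The capo raises the open F#3 by 3 semitones to A3; fretting 4 more gives F#3 + 3 + 4 = F#3 + 7 semitones = C#4.

C#4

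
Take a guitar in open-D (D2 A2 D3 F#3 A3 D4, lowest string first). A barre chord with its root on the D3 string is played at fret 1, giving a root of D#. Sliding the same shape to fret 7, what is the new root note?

A

Moving from fret 1 to fret 7 shifts the root by 6 semitones.
D# up 6 semitones is A.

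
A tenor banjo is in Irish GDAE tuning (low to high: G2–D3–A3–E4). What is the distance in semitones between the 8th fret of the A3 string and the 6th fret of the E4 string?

A3 at fret 8 → F4 (MIDI 65); E4 at fret 6 → A#4 (MIDI 70).
65 − 70 = -5, so the two pitches are 5 semitones apart, with A#4 the higher.

5 semitones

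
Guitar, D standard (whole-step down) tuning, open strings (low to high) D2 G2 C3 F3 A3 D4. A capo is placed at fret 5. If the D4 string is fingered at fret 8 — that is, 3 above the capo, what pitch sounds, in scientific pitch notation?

A#4

The capo raises the open D4 by 5 semitones to G4; fretting 3 more gives D4 + 5 + 3 = D4 + 8 semitones = A#4.
(Also written Bb.)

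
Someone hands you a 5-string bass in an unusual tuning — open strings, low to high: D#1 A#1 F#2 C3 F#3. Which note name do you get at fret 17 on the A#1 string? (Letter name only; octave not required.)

D#

Each fret is one semitone, so A#1 + 17 = D#.
(Equivalently spelled Eb.)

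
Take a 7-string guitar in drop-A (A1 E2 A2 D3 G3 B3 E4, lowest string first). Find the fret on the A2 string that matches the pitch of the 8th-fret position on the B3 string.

Fret 8 on B3 is MIDI 59 + 8 = 67 (G4). On the A2 string (open MIDI 45), that pitch is 67 − 45 = fret 22.

22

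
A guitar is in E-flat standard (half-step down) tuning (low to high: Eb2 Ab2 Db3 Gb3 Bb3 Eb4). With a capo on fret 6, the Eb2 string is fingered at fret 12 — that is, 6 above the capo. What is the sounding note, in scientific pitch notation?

Eb3

The capo raises the open Eb2 by 6 semitones to A2; fretting 6 more gives Eb2 + 6 + 6 = Eb2 + 12 semitones = Eb3.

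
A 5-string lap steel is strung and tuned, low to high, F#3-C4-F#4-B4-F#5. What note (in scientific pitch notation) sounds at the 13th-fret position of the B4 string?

C6

Each fret is one semitone, so B4 + 13 = C6.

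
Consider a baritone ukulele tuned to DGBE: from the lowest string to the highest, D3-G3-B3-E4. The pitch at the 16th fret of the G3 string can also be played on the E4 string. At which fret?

Fret 16 on G3 is MIDI 55 + 16 = 71 (B4). On the E4 string (open MIDI 64), that pitch is 71 − 64 = fret 7.

7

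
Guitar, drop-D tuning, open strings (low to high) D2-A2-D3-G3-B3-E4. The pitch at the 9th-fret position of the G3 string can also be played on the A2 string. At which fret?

Fret 9 on G3 is MIDI 55 + 9 = 64 (E4). On the A2 string (open MIDI 45), that pitch is 64 − 45 = fret 19.

19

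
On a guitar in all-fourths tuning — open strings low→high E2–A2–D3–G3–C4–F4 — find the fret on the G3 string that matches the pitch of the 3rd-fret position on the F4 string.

13

Fret 3 on F4 is MIDI 65 + 3 = 68 (G♯4). On the G3 string (open MIDI 55), that pitch is 68 − 55 = fret 13.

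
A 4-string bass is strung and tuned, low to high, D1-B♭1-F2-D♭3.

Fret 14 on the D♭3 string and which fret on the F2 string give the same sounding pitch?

22

D♭3 at fret 14 is D♭3 + 14 semitones = E♭4.
The open F2 string is 8 semitones below the open D♭3, so the same pitch on the F2 string lies at fret 14 + 8 = 22.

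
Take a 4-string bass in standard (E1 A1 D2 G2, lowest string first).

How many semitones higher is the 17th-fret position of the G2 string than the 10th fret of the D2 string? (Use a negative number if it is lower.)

G2 at fret 17 → C4 (MIDI 60); D2 at fret 10 → C3 (MIDI 48).
60 − 48 = 12, so the two pitches are 12 semitones apart.

12 semitones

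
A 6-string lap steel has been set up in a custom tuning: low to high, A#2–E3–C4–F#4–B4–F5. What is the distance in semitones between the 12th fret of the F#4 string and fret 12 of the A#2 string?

F#4 at fret 12 → F#5 (MIDI 78); A#2 at fret 12 → A#3 (MIDI 58).
78 − 58 = 20, so the two pitches are 20 semitones apart, with F#5 the higher.

20 semitones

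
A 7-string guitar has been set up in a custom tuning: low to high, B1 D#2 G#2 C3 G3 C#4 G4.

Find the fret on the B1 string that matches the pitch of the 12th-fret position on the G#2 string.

21

G#2 at fret 12 is G#2 + 12 semitones = G#3.
The open B1 string is 9 semitones below the open G#2, so the same pitch on the B1 string lies at fret 12 + 9 = 21.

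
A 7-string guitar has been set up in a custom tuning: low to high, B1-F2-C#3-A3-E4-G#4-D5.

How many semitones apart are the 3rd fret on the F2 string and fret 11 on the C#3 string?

F2 at fret 3 → G#2 (MIDI 44); C#3 at fret 11 → C4 (MIDI 60).
44 − 60 = -16, so the two pitches are 16 semitones apart, with C4 the higher.

16 semitones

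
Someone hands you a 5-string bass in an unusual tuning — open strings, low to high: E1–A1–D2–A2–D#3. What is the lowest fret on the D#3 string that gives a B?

From D#3, count semitones up the chromatic scale until reaching B: D#–E–F–F#–G–G#–A–A#–B — 8 steps.

8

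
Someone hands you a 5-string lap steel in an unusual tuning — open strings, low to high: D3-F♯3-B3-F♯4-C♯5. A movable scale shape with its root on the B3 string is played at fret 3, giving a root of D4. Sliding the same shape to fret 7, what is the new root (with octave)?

Moving from fret 3 to fret 7 shifts the root by 4 semitones.
D4 up 4 semitones is F♯4.

F♯4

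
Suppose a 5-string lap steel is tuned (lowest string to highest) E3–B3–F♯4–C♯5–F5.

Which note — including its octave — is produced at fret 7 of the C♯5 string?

The open C♯5 string plus 7 semitones: C#–D–D#–E–F–F#–G–G#.
No B→C boundary is crossed, so the octave stays at 5.
(Equivalently spelled A♭5.)

G♯5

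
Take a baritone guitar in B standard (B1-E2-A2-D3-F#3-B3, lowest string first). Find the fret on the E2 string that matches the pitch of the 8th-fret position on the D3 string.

Fret 8 on D3 is MIDI 50 + 8 = 58 (A#3). On the E2 string (open MIDI 40), that pitch is 58 − 40 = fret 18.

18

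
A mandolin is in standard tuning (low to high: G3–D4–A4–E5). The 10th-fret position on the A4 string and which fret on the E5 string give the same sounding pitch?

A4 at fret 10 is A4 + 10 semitones = G5.
The open E5 string is 7 semitones above the open A4, so the same pitch on the E5 string lies at fret 10 − 7 = 3.

3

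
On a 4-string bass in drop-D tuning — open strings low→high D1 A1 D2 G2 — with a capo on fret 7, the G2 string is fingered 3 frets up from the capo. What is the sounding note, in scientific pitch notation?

The capo raises the open G2 by 7 semitones to D3; fretting 3 more gives G2 + 7 + 3 = G2 + 10 semitones = F3.

F3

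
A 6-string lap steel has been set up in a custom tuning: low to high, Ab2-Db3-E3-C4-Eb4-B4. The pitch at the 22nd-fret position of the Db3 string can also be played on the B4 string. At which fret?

0

Fret 22 on Db3 is MIDI 49 + 22 = 71 (B4). On the B4 string (open MIDI 71), that pitch is 71 − 71 = fret 0.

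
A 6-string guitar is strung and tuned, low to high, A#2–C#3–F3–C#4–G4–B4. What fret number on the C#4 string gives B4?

B4 is 10 semitones above the open C#4 (C#–D–D#–E–…–A–A#–B), so it sits at fret 10.

10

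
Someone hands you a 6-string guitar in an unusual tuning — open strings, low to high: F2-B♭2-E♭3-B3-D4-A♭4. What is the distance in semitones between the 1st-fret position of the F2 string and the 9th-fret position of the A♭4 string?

F2 at fret 1 → G♭2 (MIDI 42); A♭4 at fret 9 → F5 (MIDI 77).
42 − 77 = -35, so the two pitches are 35 semitones apart, with F5 the higher.

35 semitones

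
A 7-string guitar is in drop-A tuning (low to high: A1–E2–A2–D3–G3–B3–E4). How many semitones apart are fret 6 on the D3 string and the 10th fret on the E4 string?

D3 at fret 6 → G#3 (MIDI 56); E4 at fret 10 → D5 (MIDI 74).
56 − 74 = -18, so the two pitches are 18 semitones apart, with D5 the higher.

18 semitones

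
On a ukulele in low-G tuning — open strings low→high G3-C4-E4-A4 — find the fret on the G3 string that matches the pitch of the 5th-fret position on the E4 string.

14

E4 at fret 5 is E4 + 5 semitones = A4.
The open G3 string is 9 semitones below the open E4, so the same pitch on the G3 string lies at fret 5 + 9 = 14.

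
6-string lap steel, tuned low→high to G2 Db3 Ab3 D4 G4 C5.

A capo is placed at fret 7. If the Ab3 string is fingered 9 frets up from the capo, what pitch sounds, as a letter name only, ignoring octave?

C

The capo raises the open Ab3 by 7 semitones to Eb4; fretting 9 more gives Ab3 + 7 + 9 = Ab3 + 16 semitones, landing on C.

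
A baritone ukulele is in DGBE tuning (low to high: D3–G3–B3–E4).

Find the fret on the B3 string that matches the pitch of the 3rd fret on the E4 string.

8

E4 at fret 3 is E4 + 3 semitones = G4.
The open B3 string is 5 semitones below the open E4, so the same pitch on the B3 string lies at fret 3 + 5 = 8.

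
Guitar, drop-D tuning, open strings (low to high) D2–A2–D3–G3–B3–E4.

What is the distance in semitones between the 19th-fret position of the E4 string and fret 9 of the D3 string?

24 semitones

E4 at fret 19 → B5 (MIDI 83); D3 at fret 9 → B3 (MIDI 59).
83 − 59 = 24, so the two pitches are 24 semitones apart, with B5 the higher.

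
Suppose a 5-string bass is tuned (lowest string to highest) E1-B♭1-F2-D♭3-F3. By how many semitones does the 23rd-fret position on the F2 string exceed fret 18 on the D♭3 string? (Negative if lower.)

F2 at fret 23 → E4 (MIDI 64); D♭3 at fret 18 → G4 (MIDI 67).
64 − 67 = -3, so the two pitches are 3 semitones apart.

-3 semitones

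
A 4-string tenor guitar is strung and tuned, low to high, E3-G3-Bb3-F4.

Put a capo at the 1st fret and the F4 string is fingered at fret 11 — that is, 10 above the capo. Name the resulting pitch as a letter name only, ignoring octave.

E

The capo raises the open F4 by 1 semitone to Gb4; fretting 10 more gives F4 + 1 + 10 = F4 + 11 semitones, landing on E.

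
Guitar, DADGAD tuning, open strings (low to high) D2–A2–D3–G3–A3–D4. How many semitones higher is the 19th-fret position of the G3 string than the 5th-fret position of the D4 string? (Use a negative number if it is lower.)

G3 at fret 19 → D5 (MIDI 74); D4 at fret 5 → G4 (MIDI 67).
74 − 67 = 7, so the two pitches are 7 semitones apart.

7 semitones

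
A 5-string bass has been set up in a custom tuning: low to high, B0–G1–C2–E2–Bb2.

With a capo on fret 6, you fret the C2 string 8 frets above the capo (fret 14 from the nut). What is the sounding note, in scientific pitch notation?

The capo raises the open C2 by 6 semitones to Gb2; fretting 8 more gives C2 + 6 + 8 = C2 + 14 semitones = D3.

D3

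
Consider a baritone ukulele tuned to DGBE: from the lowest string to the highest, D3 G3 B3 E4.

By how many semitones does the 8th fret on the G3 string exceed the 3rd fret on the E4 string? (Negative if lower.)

G3 at fret 8 → D#4 (MIDI 63); E4 at fret 3 → G4 (MIDI 67).
63 − 67 = -4, so the two pitches are 4 semitones apart.

-4 semitones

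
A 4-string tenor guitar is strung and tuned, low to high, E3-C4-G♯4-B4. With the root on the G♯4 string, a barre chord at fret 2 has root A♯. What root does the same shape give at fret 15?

B

Moving from fret 2 to fret 15 shifts the root by 13 semitones.
A♯ up 13 semitones is B.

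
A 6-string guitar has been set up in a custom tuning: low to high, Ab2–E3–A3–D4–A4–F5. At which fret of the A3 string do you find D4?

D4 is 5 semitones above the open A3 (A–Bb–B–C–Db–D), so it sits at fret 5.

5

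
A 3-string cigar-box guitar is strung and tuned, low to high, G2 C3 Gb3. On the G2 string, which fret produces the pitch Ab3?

13

Ab3 is 13 semitones above the open G2 (G–Ab–A–Bb–…–Gb–G–Ab), so it sits at fret 13.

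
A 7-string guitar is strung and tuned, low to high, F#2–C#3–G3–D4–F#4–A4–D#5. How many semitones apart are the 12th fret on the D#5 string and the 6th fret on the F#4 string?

D#5 at fret 12 → D#6 (MIDI 87); F#4 at fret 6 → C5 (MIDI 72).
87 − 72 = 15, so the two pitches are 15 semitones apart, with D#6 the higher.

15 semitones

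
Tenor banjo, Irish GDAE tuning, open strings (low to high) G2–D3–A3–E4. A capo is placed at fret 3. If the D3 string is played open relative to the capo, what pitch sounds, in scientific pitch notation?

F3

The capo raises the open D3 by 3 semitones to F3; fretting 0 more gives D3 + 3 + 0 = D3 + 3 semitones = F3.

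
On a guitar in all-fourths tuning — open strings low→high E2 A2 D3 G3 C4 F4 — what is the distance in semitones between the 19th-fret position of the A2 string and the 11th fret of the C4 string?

7 semitones

A2 at fret 19 → E4 (MIDI 64); C4 at fret 11 → B4 (MIDI 71).
64 − 71 = -7, so the two pitches are 7 semitones apart, with B4 the higher.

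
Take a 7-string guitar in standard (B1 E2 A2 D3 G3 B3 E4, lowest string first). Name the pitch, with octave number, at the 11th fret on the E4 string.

D♯5

Each fret is one semitone, so E4 + 11 = D♯5.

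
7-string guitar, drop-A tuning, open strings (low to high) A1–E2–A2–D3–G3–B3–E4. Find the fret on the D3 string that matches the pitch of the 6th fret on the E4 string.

20

E4 at fret 6 is E4 + 6 semitones = A♯4.
The open D3 string is 14 semitones below the open E4, so the same pitch on the D3 string lies at fret 6 + 14 = 20.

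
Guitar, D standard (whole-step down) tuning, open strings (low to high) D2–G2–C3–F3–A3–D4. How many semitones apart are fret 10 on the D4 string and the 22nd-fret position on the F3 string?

3 semitones

D4 at fret 10 → C5 (MIDI 72); F3 at fret 22 → D♯5 (MIDI 75).
72 − 75 = -3, so the two pitches are 3 semitones apart, with D♯5 the higher.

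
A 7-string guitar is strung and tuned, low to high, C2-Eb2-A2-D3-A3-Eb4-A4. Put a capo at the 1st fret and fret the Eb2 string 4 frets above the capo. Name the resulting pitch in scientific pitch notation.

Ab2

The capo raises the open Eb2 by 1 semitone to E2; fretting 4 more gives Eb2 + 1 + 4 = Eb2 + 5 semitones = Ab2.
(Also written G#.)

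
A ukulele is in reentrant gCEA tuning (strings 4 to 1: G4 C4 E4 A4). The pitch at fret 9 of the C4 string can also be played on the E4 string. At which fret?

5

C4 at fret 9 is C4 + 9 semitones = A4.
The open E4 string is 4 semitones above the open C4, so the same pitch on the E4 string lies at fret 9 − 4 = 5.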